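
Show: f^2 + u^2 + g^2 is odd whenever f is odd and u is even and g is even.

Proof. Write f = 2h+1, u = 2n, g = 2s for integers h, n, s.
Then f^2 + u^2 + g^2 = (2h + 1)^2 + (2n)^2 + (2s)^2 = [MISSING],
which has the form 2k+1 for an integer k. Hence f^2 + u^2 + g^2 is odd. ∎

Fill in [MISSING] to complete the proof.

2(2h^2 + 2h + 2n^2 + 2s^2) + 1

Expanding: (2h + 1)^2 + (2n)^2 + (2s)^2 = 4h^2 + 4h + 4n^2 + 4s^2 + 1.
Every term except the constant is even, so this is 2(2h^2 + 2h + 2n^2 + 2s^2) + 1,
and 2h^2 + 2h + 2n^2 + 2s^2 ∈ ℤ gives the required form.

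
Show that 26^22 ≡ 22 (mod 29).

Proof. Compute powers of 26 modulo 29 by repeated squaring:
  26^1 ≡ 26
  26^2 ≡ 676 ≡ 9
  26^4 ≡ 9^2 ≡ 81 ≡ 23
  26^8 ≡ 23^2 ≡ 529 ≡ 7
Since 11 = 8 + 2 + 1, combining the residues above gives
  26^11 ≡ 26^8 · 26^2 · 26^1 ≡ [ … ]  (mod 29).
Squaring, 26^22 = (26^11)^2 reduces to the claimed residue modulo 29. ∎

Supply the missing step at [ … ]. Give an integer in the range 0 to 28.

14

Multiply the listed residues: 7 · 9 · 26 = 63 → 1638.
Reducing modulo 29: 1638 = 56·29 + 14, so 26^11 ≡ 14.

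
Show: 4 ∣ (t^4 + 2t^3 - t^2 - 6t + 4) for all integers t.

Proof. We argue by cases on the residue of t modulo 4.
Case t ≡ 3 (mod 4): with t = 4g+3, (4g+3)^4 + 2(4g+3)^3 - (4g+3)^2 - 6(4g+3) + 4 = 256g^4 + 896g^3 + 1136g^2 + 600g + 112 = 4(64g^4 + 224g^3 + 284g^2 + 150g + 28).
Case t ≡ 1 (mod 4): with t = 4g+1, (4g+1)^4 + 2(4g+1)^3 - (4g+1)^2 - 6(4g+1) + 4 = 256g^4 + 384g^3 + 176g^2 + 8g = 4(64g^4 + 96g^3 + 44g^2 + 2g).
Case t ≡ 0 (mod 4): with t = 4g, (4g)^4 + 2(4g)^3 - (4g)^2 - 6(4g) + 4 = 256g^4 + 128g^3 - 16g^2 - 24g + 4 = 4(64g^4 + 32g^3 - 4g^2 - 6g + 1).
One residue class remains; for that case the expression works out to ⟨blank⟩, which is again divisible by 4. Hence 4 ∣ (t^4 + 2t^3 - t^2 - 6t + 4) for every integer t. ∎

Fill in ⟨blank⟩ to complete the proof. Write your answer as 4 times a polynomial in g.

4(64g^4 + 160g^3 + 140g^2 + 46g + 5)

Only t ≡ 2 (mod 4) is unaccounted for. Put t = 4g+2:
(4g+2)^4 + 2(4g+2)^3 - (4g+2)^2 - 6(4g+2) + 4 expands to 256g^4 + 640g^3 + 560g^2 + 184g + 20,
and factoring out 4 leaves 4(64g^4 + 160g^3 + 140g^2 + 46g + 5).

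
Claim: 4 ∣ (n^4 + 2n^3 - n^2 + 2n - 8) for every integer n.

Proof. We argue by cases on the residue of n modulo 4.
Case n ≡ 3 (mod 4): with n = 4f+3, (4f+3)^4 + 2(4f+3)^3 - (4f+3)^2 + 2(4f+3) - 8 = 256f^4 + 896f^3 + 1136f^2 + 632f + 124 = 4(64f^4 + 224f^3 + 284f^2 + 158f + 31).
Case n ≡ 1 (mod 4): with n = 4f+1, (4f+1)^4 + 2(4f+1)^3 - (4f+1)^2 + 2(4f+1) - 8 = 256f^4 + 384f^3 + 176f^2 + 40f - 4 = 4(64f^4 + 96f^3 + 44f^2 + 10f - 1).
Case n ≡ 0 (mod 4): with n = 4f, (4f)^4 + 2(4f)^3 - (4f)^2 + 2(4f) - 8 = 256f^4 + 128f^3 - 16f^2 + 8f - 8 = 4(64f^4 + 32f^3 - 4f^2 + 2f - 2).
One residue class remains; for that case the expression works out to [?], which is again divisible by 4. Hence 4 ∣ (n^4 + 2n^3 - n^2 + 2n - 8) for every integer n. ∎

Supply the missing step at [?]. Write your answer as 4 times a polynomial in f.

4(64f^4 + 160f^3 + 140f^2 + 54f + 6)

Only n ≡ 2 (mod 4) is unaccounted for. Put n = 4f+2:
(4f+2)^4 + 2(4f+2)^3 - (4f+2)^2 + 2(4f+2) - 8 expands to 256f^4 + 640f^3 + 560f^2 + 216f + 24,
and factoring out 4 leaves 4(64f^4 + 160f^3 + 140f^2 + 54f + 6).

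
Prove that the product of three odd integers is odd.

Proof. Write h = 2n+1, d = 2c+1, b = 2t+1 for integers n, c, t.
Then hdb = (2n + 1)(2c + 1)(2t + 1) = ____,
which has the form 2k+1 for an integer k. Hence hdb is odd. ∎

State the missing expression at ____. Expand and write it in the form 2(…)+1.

(2n + 1)(2c + 1)(2t + 1) = 8cnt + 4cn + 4ct + 2c + 4nt + 2n + 2t + 1
= 2(4cnt + 2cn + 2ct + c + 2nt + n + t) + 1.
Since 4cnt + 2cn + 2ct + c + 2nt + n + t is an integer, the product is of the form 2k+1 for an integer k.

2(4cnt + 2cn + 2ct + c + 2nt + n + t) + 1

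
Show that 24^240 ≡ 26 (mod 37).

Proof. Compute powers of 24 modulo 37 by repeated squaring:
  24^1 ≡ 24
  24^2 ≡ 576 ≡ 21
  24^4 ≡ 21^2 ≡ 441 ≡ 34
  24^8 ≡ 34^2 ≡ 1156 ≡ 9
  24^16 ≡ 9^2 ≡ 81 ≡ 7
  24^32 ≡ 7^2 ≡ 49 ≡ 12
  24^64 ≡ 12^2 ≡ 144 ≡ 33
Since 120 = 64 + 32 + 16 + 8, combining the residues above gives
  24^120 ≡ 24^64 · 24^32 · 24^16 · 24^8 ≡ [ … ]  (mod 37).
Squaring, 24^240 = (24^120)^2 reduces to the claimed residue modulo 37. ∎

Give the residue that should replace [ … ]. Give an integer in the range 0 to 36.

10

24^64 · 24^32 · 24^16 · 24^8 ≡ 33 · 12 · 7 · 9 = 24948.
24948 mod 37 = 10, so 24^120 ≡ 10 (mod 37).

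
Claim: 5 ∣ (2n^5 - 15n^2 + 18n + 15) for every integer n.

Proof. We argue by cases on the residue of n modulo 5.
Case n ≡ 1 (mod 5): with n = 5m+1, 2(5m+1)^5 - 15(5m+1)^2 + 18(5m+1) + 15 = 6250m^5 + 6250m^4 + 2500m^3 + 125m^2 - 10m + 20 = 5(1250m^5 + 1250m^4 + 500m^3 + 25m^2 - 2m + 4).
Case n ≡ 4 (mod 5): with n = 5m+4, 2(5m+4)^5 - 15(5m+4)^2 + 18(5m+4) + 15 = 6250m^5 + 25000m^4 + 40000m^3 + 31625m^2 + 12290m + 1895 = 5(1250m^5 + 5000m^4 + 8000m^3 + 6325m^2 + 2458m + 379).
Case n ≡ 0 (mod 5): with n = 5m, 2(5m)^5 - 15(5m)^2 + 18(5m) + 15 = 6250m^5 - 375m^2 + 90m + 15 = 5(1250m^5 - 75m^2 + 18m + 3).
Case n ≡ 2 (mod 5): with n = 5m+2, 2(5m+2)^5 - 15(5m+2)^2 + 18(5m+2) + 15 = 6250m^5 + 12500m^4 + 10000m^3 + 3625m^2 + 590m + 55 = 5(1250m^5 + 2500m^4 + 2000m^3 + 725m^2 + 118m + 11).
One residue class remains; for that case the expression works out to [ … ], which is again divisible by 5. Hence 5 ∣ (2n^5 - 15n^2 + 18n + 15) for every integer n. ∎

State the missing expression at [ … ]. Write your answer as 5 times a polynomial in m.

Only n ≡ 3 (mod 5) is unaccounted for. Put n = 5m+3:
2(5m+3)^5 - 15(5m+3)^2 + 18(5m+3) + 15 expands to 6250m^5 + 18750m^4 + 22500m^3 + 13125m^2 + 3690m + 420,
and factoring out 5 leaves 5(1250m^5 + 3750m^4 + 4500m^3 + 2625m^2 + 738m + 84).

5(1250m^5 + 3750m^4 + 4500m^3 + 2625m^2 + 738m + 84)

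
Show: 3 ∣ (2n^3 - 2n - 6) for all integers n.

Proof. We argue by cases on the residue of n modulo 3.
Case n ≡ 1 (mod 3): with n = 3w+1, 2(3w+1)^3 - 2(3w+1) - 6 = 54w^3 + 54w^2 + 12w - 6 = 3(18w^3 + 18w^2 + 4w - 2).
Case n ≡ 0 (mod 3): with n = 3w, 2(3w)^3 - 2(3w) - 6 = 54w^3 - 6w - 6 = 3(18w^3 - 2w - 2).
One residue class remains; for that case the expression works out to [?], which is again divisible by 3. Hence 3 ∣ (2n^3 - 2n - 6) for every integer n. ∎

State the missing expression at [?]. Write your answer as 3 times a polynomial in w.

3(18w^3 + 36w^2 + 22w + 2)

Only n ≡ 2 (mod 3) is unaccounted for. Put n = 3w+2:
2(3w+2)^3 - 2(3w+2) - 6 expands to 54w^3 + 108w^2 + 66w + 6,
and factoring out 3 leaves 3(18w^3 + 36w^2 + 22w + 2).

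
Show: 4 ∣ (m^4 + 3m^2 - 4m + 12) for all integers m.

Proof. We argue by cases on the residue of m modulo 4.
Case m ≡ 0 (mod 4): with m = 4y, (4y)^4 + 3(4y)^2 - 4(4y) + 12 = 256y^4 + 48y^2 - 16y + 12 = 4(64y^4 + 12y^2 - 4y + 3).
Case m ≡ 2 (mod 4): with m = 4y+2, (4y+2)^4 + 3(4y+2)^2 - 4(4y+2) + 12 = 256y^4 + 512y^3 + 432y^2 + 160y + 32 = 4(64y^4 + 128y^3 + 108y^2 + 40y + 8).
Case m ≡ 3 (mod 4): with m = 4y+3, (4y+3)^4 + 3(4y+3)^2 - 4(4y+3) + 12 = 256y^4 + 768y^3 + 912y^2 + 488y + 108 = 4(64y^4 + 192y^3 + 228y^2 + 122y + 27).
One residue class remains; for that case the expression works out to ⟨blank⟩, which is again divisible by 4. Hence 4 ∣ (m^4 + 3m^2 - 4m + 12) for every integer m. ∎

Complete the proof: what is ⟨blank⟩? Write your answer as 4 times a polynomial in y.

4(64y^4 + 64y^3 + 36y^2 + 6y + 3)

Only m ≡ 1 (mod 4) is unaccounted for. Put m = 4y+1:
(4y+1)^4 + 3(4y+1)^2 - 4(4y+1) + 12 expands to 256y^4 + 256y^3 + 144y^2 + 24y + 12,
and factoring out 4 leaves 4(64y^4 + 64y^3 + 36y^2 + 6y + 3).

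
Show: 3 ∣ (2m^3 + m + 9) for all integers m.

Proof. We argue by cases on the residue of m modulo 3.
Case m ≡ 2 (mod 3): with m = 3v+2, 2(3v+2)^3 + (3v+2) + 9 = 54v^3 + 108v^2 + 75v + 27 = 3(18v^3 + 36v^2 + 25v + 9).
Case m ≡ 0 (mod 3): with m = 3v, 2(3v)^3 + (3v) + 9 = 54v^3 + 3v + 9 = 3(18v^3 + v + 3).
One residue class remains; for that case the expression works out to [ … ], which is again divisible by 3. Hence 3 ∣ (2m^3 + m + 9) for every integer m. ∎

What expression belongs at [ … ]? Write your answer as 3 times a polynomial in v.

The residues treated are {2, 0}, so the missing case is m ≡ 1 (mod 3); write m = 3v+1.
Then 2(3v+1)^3 + (3v+1) + 9 = 54v^3 + 54v^2 + 21v + 12 = 3(18v^3 + 18v^2 + 7v + 4).

3(18v^3 + 18v^2 + 7v + 4)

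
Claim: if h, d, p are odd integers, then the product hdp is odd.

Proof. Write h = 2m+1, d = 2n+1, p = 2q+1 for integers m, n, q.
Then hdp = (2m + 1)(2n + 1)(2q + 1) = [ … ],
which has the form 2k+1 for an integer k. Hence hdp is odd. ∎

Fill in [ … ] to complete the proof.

2(4mnq + 2mn + 2mq + m + 2nq + n + q) + 1

(2m + 1)(2n + 1)(2q + 1) = 8mnq + 4mn + 4mq + 2m + 4nq + 2n + 2q + 1
= 2(4mnq + 2mn + 2mq + m + 2nq + n + q) + 1.
Since 4mnq + 2mn + 2mq + m + 2nq + n + q is an integer, the product is of the form 2k+1 for an integer k.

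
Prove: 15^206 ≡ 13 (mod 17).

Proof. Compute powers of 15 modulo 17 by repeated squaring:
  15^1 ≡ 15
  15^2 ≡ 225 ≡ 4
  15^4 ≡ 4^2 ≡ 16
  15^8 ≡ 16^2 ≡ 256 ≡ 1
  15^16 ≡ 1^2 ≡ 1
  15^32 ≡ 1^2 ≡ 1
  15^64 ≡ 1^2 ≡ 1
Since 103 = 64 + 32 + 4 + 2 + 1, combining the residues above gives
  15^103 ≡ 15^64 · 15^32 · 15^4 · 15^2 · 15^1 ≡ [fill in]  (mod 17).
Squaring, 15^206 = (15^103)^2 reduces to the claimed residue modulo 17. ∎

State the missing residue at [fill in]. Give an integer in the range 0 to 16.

15^64 · 15^32 · 15^4 · 15^2 · 15^1 ≡ 1 · 1 · 16 · 4 · 15 = 960.
960 mod 17 = 8, so 15^103 ≡ 8 (mod 17).

8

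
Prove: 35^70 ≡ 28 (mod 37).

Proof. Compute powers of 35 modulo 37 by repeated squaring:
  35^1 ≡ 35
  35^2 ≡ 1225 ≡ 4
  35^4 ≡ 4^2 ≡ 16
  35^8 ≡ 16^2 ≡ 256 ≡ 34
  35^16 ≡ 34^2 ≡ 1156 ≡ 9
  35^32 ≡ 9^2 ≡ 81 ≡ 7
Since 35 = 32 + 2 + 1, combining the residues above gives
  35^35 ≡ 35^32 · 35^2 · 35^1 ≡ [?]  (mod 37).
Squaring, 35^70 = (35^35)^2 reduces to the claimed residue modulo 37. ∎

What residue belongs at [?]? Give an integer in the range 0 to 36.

35^32 · 35^2 · 35^1 ≡ 7 · 4 · 35 = 980.
980 mod 37 = 18, so 35^35 ≡ 18 (mod 37).

18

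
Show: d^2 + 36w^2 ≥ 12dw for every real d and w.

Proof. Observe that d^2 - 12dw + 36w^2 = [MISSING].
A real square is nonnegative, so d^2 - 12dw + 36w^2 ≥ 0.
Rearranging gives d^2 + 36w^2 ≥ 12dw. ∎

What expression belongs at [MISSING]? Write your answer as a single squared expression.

(d - 6w)^2

The leading and trailing coefficients are 1^2 and 6^2, and 12 = 2·1·6, so the trinomial is (d - 6w)^2.
Hence d^2 - 12dw + 36w^2 ≥ 0.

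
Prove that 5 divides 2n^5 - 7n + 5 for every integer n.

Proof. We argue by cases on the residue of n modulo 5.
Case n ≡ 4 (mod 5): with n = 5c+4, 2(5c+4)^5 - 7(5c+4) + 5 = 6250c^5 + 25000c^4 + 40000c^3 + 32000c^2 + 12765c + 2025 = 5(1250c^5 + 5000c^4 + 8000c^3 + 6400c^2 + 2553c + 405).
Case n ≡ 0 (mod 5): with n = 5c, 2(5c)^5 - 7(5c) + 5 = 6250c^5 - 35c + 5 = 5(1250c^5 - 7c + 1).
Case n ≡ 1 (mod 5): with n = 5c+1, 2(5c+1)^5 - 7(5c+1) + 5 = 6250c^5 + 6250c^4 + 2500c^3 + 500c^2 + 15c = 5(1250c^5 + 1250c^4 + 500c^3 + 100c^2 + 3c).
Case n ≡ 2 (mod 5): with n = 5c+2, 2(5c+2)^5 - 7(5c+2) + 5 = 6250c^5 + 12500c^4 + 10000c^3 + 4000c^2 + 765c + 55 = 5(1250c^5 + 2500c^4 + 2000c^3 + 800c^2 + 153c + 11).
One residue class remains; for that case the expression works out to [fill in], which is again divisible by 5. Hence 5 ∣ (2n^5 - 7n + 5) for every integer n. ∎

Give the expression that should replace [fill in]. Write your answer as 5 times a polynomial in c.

Only n ≡ 3 (mod 5) is unaccounted for. Put n = 5c+3:
2(5c+3)^5 - 7(5c+3) + 5 expands to 6250c^5 + 18750c^4 + 22500c^3 + 13500c^2 + 4015c + 470,
and factoring out 5 leaves 5(1250c^5 + 3750c^4 + 4500c^3 + 2700c^2 + 803c + 94).

5(1250c^5 + 3750c^4 + 4500c^3 + 2700c^2 + 803c + 94)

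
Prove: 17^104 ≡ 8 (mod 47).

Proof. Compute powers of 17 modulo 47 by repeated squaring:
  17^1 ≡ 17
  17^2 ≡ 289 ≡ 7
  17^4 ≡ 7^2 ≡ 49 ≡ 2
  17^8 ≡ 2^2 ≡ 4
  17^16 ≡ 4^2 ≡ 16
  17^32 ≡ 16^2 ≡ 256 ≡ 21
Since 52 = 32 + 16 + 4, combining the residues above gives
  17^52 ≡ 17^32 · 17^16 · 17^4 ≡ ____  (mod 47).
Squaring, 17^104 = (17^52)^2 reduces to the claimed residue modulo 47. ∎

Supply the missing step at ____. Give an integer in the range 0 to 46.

17^32 · 17^16 · 17^4 ≡ 21 · 16 · 2 = 672.
672 mod 47 = 14, so 17^52 ≡ 14 (mod 47).

14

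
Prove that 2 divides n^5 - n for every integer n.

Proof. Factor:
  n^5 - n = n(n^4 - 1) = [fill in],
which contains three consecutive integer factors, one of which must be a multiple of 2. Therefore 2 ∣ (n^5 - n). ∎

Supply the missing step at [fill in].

(n - 1)n(n + 1)(n^2 + 1)

n^4 - 1 = (n^2 - 1)(n^2 + 1), and n^2 - 1 = (n-1)(n+1).
So n(n^4 - 1) = (n - 1)n(n + 1)(n^2 + 1).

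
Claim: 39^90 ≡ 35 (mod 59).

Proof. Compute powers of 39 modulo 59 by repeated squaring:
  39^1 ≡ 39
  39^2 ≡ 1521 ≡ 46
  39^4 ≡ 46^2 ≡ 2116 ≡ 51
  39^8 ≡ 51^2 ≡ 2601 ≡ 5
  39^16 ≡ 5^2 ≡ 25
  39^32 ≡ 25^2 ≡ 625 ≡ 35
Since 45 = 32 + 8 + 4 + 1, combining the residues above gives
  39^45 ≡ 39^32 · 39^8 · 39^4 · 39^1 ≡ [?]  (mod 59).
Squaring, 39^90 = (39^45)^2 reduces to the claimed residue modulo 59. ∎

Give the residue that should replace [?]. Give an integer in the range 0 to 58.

Multiply the listed residues: 35 · 5 · 51 · 39 = 175 → 8925 → 348075.
Reducing modulo 59: 348075 = 5899·59 + 34, so 39^45 ≡ 34.

34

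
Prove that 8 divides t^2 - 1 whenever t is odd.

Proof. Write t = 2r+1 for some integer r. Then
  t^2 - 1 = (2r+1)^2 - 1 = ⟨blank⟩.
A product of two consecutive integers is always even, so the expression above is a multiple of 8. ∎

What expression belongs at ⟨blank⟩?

(2r+1)^2 - 1 = 4r^2 + 4r + 1 - 1 = 4r^2 + 4r = 4r(r+1).
Since r and r+1 are consecutive, r(r+1) is even, and 4·(even) is a multiple of 8.

4r(r + 1)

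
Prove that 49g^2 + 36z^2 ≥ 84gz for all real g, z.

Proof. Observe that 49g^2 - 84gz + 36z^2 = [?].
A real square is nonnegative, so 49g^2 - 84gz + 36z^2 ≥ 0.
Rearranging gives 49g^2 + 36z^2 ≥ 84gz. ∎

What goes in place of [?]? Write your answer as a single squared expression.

(7g - 6z)^2

The leading and trailing coefficients are 7^2 and 6^2, and 84 = 2·7·6, so the trinomial is (7g - 6z)^2.
Hence 49g^2 - 84gz + 36z^2 ≥ 0.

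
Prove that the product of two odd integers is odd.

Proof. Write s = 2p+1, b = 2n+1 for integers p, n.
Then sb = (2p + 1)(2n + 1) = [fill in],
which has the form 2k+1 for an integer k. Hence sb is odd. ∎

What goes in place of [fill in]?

2(2np + n + p) + 1

(2p + 1)(2n + 1) = 4np + 2n + 2p + 1
= 2(2np + n + p) + 1.
Since 2np + n + p is an integer, the product is of the form 2k+1 for an integer k.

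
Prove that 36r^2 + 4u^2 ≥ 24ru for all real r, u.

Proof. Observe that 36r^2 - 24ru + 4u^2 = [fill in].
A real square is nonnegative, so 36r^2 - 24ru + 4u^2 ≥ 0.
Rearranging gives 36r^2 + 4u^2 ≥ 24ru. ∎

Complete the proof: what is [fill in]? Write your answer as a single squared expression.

36r^2 - 24ru + 4u^2 is a perfect-square trinomial: the outer terms are (6r)^2 and (2u)^2, and the cross term is -2·6r·2u.
So 36r^2 - 24ru + 4u^2 = (6r - 2u)^2 ≥ 0.

(6r - 2u)^2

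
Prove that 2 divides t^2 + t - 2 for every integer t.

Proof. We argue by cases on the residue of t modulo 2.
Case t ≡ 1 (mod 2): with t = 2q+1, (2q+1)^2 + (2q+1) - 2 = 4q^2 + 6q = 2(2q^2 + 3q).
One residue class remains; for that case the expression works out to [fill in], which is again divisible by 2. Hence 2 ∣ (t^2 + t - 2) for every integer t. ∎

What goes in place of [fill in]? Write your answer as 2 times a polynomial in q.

2(2q^2 + q - 1)

The residues treated are {1}, so the missing case is t ≡ 0 (mod 2); write t = 2q.
Then (2q)^2 + (2q) - 2 = 4q^2 + 2q - 2 = 2(2q^2 + q - 1).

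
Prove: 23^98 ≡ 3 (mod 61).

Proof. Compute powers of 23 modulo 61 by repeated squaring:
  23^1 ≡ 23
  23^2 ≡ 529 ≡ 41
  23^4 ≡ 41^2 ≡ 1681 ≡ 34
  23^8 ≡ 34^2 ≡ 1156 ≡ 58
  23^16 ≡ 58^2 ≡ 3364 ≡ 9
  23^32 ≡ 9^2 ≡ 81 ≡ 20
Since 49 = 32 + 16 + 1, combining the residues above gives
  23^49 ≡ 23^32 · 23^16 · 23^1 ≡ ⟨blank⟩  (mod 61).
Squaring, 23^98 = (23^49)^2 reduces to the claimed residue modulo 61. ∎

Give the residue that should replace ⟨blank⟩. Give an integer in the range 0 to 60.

53

23^32 · 23^16 · 23^1 ≡ 20 · 9 · 23 = 4140.
4140 mod 61 = 53, so 23^49 ≡ 53 (mod 61).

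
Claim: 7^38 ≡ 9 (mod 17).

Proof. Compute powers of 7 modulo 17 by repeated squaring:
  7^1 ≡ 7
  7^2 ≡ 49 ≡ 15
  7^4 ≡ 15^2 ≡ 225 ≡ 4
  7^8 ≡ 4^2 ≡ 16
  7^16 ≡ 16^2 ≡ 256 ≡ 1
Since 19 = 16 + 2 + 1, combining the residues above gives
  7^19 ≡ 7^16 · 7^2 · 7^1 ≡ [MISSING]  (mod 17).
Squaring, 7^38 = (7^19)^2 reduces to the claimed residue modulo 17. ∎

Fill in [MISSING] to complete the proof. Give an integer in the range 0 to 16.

3

7^16 · 7^2 · 7^1 ≡ 1 · 15 · 7 = 105.
105 mod 17 = 3, so 7^19 ≡ 3 (mod 17).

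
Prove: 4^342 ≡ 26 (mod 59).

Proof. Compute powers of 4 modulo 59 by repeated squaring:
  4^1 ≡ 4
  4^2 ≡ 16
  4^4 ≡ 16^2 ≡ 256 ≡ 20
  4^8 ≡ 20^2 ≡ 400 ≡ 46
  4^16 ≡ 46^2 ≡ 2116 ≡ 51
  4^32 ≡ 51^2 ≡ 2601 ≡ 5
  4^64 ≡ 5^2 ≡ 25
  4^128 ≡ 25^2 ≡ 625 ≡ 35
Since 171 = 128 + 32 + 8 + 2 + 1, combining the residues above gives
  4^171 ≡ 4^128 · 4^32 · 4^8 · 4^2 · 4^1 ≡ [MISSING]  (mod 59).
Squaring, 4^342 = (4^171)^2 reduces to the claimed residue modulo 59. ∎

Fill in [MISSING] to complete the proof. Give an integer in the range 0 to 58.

12

Multiply the listed residues: 35 · 5 · 46 · 16 · 4 = 175 → 8050 → 128800 → 515200.
Reducing modulo 59: 515200 = 8732·59 + 12, so 4^171 ≡ 12.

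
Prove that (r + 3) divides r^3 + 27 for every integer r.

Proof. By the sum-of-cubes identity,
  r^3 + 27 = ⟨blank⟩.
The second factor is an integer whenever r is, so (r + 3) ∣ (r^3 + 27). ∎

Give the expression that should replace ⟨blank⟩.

a^3 + b^3 = (a + b)(a^2 - ab + b^2). With a = r, b = 3:
r^3 + 27 = (r + 3)(r^2 - 3r + 9).

(r + 3)(r^2 - 3r + 9)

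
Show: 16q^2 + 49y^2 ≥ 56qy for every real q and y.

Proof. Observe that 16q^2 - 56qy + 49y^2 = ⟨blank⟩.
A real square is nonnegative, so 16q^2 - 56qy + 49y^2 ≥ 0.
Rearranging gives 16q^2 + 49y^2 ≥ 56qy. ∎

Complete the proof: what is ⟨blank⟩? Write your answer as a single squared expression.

The leading and trailing coefficients are 4^2 and 7^2, and 56 = 2·4·7, so the trinomial is (4q - 7y)^2.
Hence 16q^2 - 56qy + 49y^2 ≥ 0.

(4q - 7y)^2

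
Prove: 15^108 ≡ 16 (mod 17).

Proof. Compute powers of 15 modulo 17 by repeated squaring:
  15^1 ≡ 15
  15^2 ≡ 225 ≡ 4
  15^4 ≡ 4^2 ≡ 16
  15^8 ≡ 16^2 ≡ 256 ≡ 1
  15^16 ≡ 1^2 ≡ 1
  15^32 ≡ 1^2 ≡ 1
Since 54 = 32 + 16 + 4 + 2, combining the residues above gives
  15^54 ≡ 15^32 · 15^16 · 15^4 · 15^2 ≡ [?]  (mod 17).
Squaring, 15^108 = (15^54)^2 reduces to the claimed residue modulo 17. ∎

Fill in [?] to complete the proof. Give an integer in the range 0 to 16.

15^32 · 15^16 · 15^4 · 15^2 ≡ 1 · 1 · 16 · 4 = 64.
64 mod 17 = 13, so 15^54 ≡ 13 (mod 17).

13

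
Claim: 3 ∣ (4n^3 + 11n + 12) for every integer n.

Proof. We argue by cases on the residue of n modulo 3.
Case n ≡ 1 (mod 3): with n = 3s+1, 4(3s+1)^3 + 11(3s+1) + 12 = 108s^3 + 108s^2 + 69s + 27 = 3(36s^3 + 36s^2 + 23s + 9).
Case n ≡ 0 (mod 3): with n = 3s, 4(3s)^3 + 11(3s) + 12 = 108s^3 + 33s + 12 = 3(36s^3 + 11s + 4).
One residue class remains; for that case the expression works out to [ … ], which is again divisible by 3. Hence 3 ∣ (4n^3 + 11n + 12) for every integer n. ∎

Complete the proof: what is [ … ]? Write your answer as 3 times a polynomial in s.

Only n ≡ 2 (mod 3) is unaccounted for. Put n = 3s+2:
4(3s+2)^3 + 11(3s+2) + 12 expands to 108s^3 + 216s^2 + 177s + 66,
and factoring out 3 leaves 3(36s^3 + 72s^2 + 59s + 22).

3(36s^3 + 72s^2 + 59s + 22)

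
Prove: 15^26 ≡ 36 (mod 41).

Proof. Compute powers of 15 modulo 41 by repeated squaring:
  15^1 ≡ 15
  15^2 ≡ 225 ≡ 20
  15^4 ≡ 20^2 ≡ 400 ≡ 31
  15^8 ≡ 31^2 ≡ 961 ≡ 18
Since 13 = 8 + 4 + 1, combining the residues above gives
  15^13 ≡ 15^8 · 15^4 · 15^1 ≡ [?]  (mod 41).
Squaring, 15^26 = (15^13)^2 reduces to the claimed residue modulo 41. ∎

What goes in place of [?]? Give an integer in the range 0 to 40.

6

15^8 · 15^4 · 15^1 ≡ 18 · 31 · 15 = 8370.
8370 mod 41 = 6, so 15^13 ≡ 6 (mod 41).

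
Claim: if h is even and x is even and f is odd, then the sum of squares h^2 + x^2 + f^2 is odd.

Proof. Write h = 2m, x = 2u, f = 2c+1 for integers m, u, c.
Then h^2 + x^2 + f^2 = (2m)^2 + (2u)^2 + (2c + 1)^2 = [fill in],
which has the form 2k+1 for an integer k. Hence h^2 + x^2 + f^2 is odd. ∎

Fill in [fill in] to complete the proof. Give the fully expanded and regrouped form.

2(2c^2 + 2c + 2m^2 + 2u^2) + 1

(2m)^2 + (2u)^2 + (2c + 1)^2 = 4c^2 + 4c + 4m^2 + 4u^2 + 1
= 2(2c^2 + 2c + 2m^2 + 2u^2) + 1.
Since 2c^2 + 2c + 2m^2 + 2u^2 is an integer, the sum of squares is of the form 2k+1 for an integer k.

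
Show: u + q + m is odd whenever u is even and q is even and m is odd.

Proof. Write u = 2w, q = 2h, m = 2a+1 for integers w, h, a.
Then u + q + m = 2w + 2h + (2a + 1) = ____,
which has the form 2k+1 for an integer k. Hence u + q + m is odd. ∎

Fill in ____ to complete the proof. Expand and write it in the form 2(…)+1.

2(a + h + w) + 1

2w + 2h + (2a + 1) = 2a + 2h + 2w + 1
= 2(a + h + w) + 1.
Since a + h + w is an integer, the sum is of the form 2k+1 for an integer k.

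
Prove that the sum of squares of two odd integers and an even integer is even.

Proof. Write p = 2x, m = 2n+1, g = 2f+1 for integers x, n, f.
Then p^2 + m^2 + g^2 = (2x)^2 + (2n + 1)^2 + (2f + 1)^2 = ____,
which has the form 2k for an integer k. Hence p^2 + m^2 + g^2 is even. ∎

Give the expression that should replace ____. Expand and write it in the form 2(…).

2(2f^2 + 2f + 2n^2 + 2n + 2x^2 + 1)

Expanding: (2x)^2 + (2n + 1)^2 + (2f + 1)^2 = 4f^2 + 4f + 4n^2 + 4n + 4x^2 + 2.
Every term is even; pulling out the factor of 2 gives 2(2f^2 + 2f + 2n^2 + 2n + 2x^2 + 1).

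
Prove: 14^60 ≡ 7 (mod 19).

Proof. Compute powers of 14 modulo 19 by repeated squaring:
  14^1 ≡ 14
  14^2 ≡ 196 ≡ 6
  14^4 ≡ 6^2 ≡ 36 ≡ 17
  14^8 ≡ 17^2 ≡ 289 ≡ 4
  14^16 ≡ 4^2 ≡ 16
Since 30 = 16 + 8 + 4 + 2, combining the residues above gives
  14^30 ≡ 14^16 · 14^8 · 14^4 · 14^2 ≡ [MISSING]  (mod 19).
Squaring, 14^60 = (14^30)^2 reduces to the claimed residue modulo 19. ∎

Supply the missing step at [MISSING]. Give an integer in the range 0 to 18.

11

Multiply the listed residues: 16 · 4 · 17 · 6 = 64 → 1088 → 6528.
Reducing modulo 19: 6528 = 343·19 + 11, so 14^30 ≡ 11.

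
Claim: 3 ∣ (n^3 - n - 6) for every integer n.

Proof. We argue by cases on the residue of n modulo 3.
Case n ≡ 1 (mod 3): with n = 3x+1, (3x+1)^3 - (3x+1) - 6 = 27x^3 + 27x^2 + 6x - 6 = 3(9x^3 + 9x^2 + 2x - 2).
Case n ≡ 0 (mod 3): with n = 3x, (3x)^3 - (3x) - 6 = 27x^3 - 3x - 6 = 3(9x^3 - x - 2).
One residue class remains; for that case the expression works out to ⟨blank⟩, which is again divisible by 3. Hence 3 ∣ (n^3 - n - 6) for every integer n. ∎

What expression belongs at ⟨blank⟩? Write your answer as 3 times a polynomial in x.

3(9x^3 + 18x^2 + 11x)

Only n ≡ 2 (mod 3) is unaccounted for. Put n = 3x+2:
(3x+2)^3 - (3x+2) - 6 expands to 27x^3 + 54x^2 + 33x,
and factoring out 3 leaves 3(9x^3 + 18x^2 + 11x).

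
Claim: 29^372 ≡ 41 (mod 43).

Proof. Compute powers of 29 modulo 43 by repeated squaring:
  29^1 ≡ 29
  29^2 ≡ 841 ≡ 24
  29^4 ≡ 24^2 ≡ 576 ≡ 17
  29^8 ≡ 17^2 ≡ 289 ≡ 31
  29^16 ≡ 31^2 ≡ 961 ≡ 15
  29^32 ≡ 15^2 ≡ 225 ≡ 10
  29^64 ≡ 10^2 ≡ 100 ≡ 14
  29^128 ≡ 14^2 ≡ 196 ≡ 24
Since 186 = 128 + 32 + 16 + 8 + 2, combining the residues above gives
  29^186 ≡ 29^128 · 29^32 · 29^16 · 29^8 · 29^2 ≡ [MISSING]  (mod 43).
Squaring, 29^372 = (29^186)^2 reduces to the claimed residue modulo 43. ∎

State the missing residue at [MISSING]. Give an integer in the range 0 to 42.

29^128 · 29^32 · 29^16 · 29^8 · 29^2 ≡ 24 · 10 · 15 · 31 · 24 = 2678400.
2678400 mod 43 = 16, so 29^186 ≡ 16 (mod 43).

16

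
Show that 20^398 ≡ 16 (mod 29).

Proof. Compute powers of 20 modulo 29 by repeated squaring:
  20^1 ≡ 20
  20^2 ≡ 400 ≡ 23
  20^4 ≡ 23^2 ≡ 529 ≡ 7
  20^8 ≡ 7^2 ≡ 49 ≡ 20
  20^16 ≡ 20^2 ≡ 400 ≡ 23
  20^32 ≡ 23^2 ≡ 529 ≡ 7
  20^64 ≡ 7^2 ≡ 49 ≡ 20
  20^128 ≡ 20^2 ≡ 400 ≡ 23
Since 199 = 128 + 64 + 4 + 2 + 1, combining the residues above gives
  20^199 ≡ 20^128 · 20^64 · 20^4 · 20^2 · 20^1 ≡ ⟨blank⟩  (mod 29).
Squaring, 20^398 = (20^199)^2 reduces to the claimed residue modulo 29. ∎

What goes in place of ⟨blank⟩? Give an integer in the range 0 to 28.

25

20^128 · 20^64 · 20^4 · 20^2 · 20^1 ≡ 23 · 20 · 7 · 23 · 20 = 1481200.
1481200 mod 29 = 25, so 20^199 ≡ 25 (mod 29).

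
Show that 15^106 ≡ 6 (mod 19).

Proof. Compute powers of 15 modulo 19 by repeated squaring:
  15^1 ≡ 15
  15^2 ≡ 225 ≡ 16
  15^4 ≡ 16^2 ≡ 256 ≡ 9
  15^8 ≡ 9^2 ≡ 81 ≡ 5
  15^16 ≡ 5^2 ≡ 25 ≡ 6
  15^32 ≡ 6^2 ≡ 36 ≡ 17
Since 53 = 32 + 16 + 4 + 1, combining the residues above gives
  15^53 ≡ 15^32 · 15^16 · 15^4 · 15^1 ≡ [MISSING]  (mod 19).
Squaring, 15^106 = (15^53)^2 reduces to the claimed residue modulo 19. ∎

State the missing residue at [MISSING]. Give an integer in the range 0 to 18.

15^32 · 15^16 · 15^4 · 15^1 ≡ 17 · 6 · 9 · 15 = 13770.
13770 mod 19 = 14, so 15^53 ≡ 14 (mod 19).

14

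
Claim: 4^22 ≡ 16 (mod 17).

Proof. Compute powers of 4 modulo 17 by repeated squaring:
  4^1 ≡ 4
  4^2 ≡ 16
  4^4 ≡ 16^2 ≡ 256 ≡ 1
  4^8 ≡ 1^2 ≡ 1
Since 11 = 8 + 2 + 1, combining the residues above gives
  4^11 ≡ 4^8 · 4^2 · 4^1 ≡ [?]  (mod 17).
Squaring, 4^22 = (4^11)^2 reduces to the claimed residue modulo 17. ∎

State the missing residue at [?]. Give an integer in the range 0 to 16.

13

4^8 · 4^2 · 4^1 ≡ 1 · 16 · 4 = 64.
64 mod 17 = 13, so 4^11 ≡ 13 (mod 17).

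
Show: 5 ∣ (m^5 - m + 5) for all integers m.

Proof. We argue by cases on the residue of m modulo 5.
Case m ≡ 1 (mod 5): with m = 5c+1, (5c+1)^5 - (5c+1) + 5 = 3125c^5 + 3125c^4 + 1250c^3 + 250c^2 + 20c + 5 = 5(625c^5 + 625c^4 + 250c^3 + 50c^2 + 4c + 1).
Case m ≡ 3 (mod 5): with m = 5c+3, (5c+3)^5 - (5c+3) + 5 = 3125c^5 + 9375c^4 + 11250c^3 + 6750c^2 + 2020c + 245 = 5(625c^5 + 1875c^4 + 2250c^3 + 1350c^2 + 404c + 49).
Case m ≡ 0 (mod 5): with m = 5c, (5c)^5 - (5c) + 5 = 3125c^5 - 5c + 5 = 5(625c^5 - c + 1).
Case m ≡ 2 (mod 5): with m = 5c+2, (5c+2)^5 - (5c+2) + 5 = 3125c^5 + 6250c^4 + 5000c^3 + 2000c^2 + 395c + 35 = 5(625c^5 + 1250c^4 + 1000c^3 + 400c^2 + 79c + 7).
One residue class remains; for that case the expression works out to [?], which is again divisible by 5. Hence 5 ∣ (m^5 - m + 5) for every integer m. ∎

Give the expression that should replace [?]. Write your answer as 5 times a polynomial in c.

5(625c^5 + 2500c^4 + 4000c^3 + 3200c^2 + 1279c + 205)

The residues treated are {1, 3, 0, 2}, so the missing case is m ≡ 4 (mod 5); write m = 5c+4.
Then (5c+4)^5 - (5c+4) + 5 = 3125c^5 + 12500c^4 + 20000c^3 + 16000c^2 + 6395c + 1025 = 5(625c^5 + 2500c^4 + 4000c^3 + 3200c^2 + 1279c + 205).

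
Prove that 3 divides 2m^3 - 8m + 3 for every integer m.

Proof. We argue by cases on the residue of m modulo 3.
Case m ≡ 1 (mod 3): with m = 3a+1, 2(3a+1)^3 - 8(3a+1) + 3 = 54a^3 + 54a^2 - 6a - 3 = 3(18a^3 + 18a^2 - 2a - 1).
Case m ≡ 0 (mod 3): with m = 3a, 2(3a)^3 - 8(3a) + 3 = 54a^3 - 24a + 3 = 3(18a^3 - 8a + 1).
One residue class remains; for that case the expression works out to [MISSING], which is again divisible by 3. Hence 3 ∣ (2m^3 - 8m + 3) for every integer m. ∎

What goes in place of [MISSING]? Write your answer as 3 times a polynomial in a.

The residues treated are {1, 0}, so the missing case is m ≡ 2 (mod 3); write m = 3a+2.
Then 2(3a+2)^3 - 8(3a+2) + 3 = 54a^3 + 108a^2 + 48a + 3 = 3(18a^3 + 36a^2 + 16a + 1).

3(18a^3 + 36a^2 + 16a + 1)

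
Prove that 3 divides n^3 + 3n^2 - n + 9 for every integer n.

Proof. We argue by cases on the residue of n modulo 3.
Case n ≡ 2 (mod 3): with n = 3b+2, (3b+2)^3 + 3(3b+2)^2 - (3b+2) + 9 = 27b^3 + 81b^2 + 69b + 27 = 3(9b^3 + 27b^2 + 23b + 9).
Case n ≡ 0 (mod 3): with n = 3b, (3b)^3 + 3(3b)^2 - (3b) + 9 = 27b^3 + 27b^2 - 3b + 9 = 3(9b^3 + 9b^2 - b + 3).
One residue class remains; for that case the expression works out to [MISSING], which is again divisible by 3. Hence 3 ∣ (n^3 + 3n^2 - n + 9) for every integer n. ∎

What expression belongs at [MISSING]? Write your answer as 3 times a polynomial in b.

Only n ≡ 1 (mod 3) is unaccounted for. Put n = 3b+1:
(3b+1)^3 + 3(3b+1)^2 - (3b+1) + 9 expands to 27b^3 + 54b^2 + 24b + 12,
and factoring out 3 leaves 3(9b^3 + 18b^2 + 8b + 4).

3(9b^3 + 18b^2 + 8b + 4)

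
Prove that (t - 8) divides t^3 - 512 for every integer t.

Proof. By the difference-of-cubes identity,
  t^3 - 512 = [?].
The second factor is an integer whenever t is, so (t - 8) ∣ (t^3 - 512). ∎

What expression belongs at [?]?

(t - 8)(t^2 + 8t + 64)

a^3 - b^3 = (a - b)(a^2 + ab + b^2). With a = t, b = 8:
t^3 - 512 = (t - 8)(t^2 + 8t + 64).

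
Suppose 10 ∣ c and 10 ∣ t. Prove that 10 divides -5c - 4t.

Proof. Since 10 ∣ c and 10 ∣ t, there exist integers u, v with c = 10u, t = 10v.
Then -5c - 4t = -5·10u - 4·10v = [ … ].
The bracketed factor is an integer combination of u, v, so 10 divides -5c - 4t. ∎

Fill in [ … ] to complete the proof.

10(-5u - 4v)

Pull the common 10 out of every term: -5·10u - 4·10v = 10(-5u - 4v).
-5u - 4v is an integer, which exhibits the divisibility.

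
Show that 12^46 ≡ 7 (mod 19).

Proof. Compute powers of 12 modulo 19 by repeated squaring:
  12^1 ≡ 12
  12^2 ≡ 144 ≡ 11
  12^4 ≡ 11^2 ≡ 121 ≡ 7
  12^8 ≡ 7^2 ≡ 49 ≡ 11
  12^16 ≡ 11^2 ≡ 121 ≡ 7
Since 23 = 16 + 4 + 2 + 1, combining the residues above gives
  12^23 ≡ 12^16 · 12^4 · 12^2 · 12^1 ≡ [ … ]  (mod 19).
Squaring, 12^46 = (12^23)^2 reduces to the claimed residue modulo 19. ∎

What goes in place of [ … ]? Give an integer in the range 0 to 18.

8

Multiply the listed residues: 7 · 7 · 11 · 12 = 49 → 539 → 6468.
Reducing modulo 19: 6468 = 340·19 + 8, so 12^23 ≡ 8.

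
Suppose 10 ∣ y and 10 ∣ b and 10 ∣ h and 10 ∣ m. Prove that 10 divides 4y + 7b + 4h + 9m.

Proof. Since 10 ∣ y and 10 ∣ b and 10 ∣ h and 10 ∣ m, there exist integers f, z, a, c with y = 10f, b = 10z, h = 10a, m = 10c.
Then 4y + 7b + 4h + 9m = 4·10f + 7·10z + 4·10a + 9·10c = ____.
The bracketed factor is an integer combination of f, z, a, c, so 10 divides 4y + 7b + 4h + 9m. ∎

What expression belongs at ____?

Each term has a factor of 10: 4·10f + 7·10z + 4·10a + 9·10c = 10·(4a + 9c + 4f + 7z).
Since 4a + 9c + 4f + 7z is an integer, 10 ∣ (4y + 7b + 4h + 9m).

10(4a + 9c + 4f + 7z)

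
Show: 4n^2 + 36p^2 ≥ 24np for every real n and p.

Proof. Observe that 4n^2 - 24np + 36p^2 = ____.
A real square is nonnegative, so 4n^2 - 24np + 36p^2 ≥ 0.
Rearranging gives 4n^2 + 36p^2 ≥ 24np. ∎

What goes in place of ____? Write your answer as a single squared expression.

The leading and trailing coefficients are 2^2 and 6^2, and 24 = 2·2·6, so the trinomial is (2n - 6p)^2.
Hence 4n^2 - 24np + 36p^2 ≥ 0.

(2n - 6p)^2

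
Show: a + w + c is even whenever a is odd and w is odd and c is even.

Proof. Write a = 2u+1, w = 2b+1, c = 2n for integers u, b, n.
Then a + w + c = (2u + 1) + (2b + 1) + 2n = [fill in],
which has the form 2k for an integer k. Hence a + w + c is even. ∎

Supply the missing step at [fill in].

(2u + 1) + (2b + 1) + 2n = 2b + 2n + 2u + 2
= 2(b + n + u + 1).
Since b + n + u + 1 is an integer, the sum is of the form 2k for an integer k.

2(b + n + u + 1)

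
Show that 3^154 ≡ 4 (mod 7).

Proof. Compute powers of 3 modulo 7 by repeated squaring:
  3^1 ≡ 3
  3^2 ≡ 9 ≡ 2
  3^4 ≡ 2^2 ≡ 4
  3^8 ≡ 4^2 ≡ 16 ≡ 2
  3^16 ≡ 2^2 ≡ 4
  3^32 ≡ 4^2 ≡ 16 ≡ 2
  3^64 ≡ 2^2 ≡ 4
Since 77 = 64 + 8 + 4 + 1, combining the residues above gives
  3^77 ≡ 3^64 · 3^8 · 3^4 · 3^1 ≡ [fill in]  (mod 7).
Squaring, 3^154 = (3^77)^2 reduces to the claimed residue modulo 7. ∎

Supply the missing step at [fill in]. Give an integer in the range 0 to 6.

3^64 · 3^8 · 3^4 · 3^1 ≡ 4 · 2 · 4 · 3 = 96.
96 mod 7 = 5, so 3^77 ≡ 5 (mod 7).

5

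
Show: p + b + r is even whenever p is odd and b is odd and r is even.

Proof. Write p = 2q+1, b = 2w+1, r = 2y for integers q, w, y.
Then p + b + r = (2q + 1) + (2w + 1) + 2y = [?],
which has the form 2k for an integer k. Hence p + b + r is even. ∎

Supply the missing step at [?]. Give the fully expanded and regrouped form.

2(q + w + y + 1)

(2q + 1) + (2w + 1) + 2y = 2q + 2w + 2y + 2
= 2(q + w + y + 1).
Since q + w + y + 1 is an integer, the sum is of the form 2k for an integer k.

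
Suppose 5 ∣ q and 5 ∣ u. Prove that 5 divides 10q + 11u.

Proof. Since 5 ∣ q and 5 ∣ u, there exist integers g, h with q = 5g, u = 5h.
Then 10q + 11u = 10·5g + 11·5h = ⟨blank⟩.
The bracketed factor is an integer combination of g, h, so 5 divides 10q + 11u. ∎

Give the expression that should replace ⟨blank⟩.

5(10g + 11h)

Each term has a factor of 5: 10·5g + 11·5h = 5·(10g + 11h).
Since 10g + 11h is an integer, 5 ∣ (10q + 11u).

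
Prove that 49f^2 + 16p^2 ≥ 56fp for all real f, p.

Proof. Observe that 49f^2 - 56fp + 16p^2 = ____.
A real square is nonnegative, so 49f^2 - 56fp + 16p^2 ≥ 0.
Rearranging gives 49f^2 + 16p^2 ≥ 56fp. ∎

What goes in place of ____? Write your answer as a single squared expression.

The leading and trailing coefficients are 7^2 and 4^2, and 56 = 2·7·4, so the trinomial is (7f - 4p)^2.
Hence 49f^2 - 56fp + 16p^2 ≥ 0.

(7f - 4p)^2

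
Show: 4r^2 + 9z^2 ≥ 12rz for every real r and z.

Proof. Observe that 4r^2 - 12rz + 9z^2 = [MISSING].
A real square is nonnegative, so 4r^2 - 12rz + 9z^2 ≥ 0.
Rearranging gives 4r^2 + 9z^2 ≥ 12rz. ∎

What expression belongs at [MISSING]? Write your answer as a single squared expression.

(2r - 3z)^2

The leading and trailing coefficients are 2^2 and 3^2, and 12 = 2·2·3, so the trinomial is (2r - 3z)^2.
Hence 4r^2 - 12rz + 9z^2 ≥ 0.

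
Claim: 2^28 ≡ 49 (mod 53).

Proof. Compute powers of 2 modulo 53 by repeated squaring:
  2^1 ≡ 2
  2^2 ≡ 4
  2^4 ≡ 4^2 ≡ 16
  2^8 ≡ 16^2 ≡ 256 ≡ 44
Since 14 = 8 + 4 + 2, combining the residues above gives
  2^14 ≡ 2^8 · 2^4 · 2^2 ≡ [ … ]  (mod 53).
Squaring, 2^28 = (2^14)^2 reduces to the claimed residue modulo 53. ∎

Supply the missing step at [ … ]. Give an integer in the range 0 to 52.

7

2^8 · 2^4 · 2^2 ≡ 44 · 16 · 4 = 2816.
2816 mod 53 = 7, so 2^14 ≡ 7 (mod 53).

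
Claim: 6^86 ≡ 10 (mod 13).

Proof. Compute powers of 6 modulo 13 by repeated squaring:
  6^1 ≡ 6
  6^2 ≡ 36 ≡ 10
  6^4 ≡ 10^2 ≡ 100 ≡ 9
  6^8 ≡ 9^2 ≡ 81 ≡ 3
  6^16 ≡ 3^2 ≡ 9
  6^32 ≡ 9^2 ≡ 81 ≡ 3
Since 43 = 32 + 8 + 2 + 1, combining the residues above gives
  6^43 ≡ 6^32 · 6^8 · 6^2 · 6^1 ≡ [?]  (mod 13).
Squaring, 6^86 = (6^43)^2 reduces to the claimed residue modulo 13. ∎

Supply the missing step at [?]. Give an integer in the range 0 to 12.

Multiply the listed residues: 3 · 3 · 10 · 6 = 9 → 90 → 540.
Reducing modulo 13: 540 = 41·13 + 7, so 6^43 ≡ 7.

7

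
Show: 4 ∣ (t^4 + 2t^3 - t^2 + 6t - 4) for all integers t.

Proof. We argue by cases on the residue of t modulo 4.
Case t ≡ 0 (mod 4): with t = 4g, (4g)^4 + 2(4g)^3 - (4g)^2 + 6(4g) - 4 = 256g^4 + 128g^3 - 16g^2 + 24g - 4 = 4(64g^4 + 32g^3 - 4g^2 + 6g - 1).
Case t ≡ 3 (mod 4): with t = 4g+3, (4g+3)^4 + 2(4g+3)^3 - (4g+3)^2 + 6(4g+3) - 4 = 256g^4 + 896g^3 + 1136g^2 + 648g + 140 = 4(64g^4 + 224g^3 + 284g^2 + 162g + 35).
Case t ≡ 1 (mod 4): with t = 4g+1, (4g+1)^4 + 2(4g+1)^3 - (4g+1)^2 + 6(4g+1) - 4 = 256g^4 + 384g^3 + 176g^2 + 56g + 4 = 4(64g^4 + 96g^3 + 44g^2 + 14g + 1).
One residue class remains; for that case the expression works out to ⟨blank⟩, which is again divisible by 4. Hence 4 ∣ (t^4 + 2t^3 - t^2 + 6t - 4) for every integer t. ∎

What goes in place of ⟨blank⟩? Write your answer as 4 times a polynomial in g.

4(64g^4 + 160g^3 + 140g^2 + 58g + 9)

The residues treated are {0, 3, 1}, so the missing case is t ≡ 2 (mod 4); write t = 4g+2.
Then (4g+2)^4 + 2(4g+2)^3 - (4g+2)^2 + 6(4g+2) - 4 = 256g^4 + 640g^3 + 560g^2 + 232g + 36 = 4(64g^4 + 160g^3 + 140g^2 + 58g + 9).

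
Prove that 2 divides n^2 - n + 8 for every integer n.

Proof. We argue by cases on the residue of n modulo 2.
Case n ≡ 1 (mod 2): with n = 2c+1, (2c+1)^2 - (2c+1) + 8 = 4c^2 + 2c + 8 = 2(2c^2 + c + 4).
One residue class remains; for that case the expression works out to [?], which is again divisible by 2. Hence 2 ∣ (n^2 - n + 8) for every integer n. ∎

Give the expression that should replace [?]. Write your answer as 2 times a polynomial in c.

The residues treated are {1}, so the missing case is n ≡ 0 (mod 2); write n = 2c.
Then (2c)^2 - (2c) + 8 = 4c^2 - 2c + 8 = 2(2c^2 - c + 4).

2(2c^2 - c + 4)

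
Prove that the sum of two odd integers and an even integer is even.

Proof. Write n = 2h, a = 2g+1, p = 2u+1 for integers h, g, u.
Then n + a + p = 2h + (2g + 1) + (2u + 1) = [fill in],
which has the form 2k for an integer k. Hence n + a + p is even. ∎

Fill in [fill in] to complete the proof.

2h + (2g + 1) + (2u + 1) = 2g + 2h + 2u + 2
= 2(g + h + u + 1).
Since g + h + u + 1 is an integer, the sum is of the form 2k for an integer k.

2(g + h + u + 1)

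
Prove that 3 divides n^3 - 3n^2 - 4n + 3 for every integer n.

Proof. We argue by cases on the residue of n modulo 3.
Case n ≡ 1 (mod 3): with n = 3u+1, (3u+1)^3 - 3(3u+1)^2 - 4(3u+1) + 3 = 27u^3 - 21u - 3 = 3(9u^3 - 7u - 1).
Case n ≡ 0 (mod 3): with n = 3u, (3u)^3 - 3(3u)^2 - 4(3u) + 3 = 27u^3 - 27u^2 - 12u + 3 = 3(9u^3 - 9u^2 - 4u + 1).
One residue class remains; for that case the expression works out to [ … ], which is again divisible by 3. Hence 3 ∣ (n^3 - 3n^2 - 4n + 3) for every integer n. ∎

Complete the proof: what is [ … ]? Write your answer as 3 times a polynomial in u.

The residues treated are {1, 0}, so the missing case is n ≡ 2 (mod 3); write n = 3u+2.
Then (3u+2)^3 - 3(3u+2)^2 - 4(3u+2) + 3 = 27u^3 + 27u^2 - 12u - 9 = 3(9u^3 + 9u^2 - 4u - 3).

3(9u^3 + 9u^2 - 4u - 3)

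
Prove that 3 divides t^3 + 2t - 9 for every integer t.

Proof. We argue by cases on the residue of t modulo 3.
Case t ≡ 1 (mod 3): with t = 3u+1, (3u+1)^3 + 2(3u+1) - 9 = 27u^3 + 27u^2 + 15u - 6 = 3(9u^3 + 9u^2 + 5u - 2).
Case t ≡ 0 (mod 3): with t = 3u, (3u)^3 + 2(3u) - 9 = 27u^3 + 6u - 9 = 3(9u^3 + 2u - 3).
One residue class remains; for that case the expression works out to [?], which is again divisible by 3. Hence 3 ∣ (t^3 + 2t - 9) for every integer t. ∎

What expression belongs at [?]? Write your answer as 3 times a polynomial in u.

Only t ≡ 2 (mod 3) is unaccounted for. Put t = 3u+2:
(3u+2)^3 + 2(3u+2) - 9 expands to 27u^3 + 54u^2 + 42u + 3,
and factoring out 3 leaves 3(9u^3 + 18u^2 + 14u + 1).

3(9u^3 + 18u^2 + 14u + 1)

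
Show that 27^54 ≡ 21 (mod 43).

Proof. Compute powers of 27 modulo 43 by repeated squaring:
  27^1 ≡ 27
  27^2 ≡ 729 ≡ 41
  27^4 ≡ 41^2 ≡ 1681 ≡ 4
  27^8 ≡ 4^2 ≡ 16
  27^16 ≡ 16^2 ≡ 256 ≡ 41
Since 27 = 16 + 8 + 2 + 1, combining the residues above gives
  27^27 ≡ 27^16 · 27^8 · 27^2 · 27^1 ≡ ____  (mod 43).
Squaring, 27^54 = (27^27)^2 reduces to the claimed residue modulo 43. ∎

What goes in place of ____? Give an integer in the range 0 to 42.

27^16 · 27^8 · 27^2 · 27^1 ≡ 41 · 16 · 41 · 27 = 726192.
726192 mod 43 = 8, so 27^27 ≡ 8 (mod 43).

8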